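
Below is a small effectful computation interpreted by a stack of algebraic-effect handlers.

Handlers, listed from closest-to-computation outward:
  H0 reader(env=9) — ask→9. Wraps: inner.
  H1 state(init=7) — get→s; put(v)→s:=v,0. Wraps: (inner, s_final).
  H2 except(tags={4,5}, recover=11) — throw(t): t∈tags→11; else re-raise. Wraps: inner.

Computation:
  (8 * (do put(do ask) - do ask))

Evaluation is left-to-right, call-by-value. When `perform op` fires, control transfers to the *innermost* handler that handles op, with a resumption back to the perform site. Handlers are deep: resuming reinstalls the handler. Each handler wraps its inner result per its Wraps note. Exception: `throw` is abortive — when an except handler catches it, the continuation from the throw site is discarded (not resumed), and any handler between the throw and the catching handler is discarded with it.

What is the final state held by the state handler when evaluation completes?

Answer: 9

Step-by-step:
ask @ H0 ⇒ 9
put(9) @ H1 ⇒ s:=9
ask @ H0 ⇒ 9
H0 returns -72
H1 returns (-72, 9)
H2 returns (-72, 9)
= (-72, 9)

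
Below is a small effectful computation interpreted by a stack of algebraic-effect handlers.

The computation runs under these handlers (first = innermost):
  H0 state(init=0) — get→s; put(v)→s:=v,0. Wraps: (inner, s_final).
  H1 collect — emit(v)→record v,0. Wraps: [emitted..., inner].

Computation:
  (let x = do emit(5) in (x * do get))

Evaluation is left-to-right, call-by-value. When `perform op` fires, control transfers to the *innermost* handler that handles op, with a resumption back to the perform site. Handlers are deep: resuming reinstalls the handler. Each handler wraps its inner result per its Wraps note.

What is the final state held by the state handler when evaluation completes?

Answer: 0

Step-by-step:
emit(5) @ H1 ⇒ out+=5
get @ H0 ⇒ 0
H0 returns (0, 0)
H1 returns [5, (0, 0)]
= [5, (0, 0)]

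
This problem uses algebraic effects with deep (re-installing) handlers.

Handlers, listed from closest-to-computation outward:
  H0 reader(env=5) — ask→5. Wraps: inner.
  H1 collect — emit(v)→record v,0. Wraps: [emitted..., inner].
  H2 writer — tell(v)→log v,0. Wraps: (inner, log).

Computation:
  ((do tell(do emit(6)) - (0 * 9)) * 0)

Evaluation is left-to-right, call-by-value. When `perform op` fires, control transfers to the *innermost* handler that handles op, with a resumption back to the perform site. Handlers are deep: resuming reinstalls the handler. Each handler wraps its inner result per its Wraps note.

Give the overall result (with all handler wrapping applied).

Step-by-step:
emit(6) @ H1 ⇒ out+=6
tell(0) @ H2 ⇒ log+=0
H0 returns 0
H1 returns [6, 0]
H2 returns ([6, 0], (0))
= ([6, 0], (0))

Answer: ([6, 0], (0))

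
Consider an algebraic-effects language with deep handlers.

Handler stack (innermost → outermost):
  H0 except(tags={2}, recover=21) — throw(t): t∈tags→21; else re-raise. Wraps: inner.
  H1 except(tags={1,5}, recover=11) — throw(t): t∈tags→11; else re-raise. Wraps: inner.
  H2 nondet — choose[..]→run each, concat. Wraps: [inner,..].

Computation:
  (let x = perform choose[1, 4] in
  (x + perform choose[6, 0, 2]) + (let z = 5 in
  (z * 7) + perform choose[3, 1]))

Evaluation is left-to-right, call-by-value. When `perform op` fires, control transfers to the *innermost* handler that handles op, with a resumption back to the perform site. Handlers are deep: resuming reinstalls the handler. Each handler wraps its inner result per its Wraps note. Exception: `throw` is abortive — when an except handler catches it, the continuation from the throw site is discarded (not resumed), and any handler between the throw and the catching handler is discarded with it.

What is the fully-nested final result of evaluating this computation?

Working:
choose[1, 4] @ H2
  branch[0] choose=1:
    choose[6, 0, 2] @ H2
      branch[0] choose=6:
        choose[3, 1] @ H2
          branch[0] choose=3:
            H0 returns 45
            H1 returns 45
            H2 returns [45]
          branch[1] choose=1:
            H0 returns 43
            H1 returns 43
            H2 returns [43]
      branch[1] choose=0:
        choose[3, 1] @ H2
          branch[0] choose=3:
            H0 returns 39
            H1 returns 39
            H2 returns [39]
          branch[1] choose=1:
            H0 returns 37
            H1 returns 37
            H2 returns [37]
      branch[2] choose=2:
        choose[3, 1] @ H2
          branch[0] choose=3:
            H0 returns 41
            H1 returns 41
            H2 returns [41]
          branch[1] choose=1:
            H0 returns 39
            H1 returns 39
            H2 returns [39]
  branch[1] choose=4:
    choose[6, 0, 2] @ H2
      branch[0] choose=6:
        choose[3, 1] @ H2
          branch[0] choose=3:
            H0 returns 48
            H1 returns 48
            H2 returns [48]
          branch[1] choose=1:
            H0 returns 46
            H1 returns 46
            H2 returns [46]
      branch[1] choose=0:
        choose[3, 1] @ H2
          branch[0] choose=3:
            H0 returns 42
            H1 returns 42
            H2 returns [42]
          branch[1] choose=1:
            H0 returns 40
            H1 returns 40
            H2 returns [40]
      branch[2] choose=2:
        choose[3, 1] @ H2
          branch[0] choose=3:
            H0 returns 44
            H1 returns 44
            H2 returns [44]
          branch[1] choose=1:
            H0 returns 42
            H1 returns 42
            H2 returns [42]
= [45, 43, 39, 37, 41, 39, 48, 46, 42, 40, 44, 42]

Answer: [45, 43, 39, 37, 41, 39, 48, 46, 42, 40, 44, 42]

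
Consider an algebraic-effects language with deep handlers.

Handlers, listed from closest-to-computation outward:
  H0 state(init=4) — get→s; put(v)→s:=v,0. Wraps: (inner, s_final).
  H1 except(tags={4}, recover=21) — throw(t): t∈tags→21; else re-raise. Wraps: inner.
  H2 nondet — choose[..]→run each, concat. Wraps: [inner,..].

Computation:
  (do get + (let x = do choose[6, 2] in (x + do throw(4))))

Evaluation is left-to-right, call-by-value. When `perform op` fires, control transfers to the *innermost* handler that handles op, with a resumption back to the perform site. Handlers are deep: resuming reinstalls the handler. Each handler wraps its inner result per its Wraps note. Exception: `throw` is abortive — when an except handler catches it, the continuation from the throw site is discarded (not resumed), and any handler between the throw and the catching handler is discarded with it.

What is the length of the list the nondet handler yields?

Working:
get @ H0 ⇒ 4
choose[6, 2] @ H2
  branch[0] choose=6:
    throw(4) @ H1 caught ⇒ 21
    H2 returns [21]
  branch[1] choose=2:
    throw(4) @ H1 caught ⇒ 21
    H2 returns [21]
= [21, 21]

Answer: 2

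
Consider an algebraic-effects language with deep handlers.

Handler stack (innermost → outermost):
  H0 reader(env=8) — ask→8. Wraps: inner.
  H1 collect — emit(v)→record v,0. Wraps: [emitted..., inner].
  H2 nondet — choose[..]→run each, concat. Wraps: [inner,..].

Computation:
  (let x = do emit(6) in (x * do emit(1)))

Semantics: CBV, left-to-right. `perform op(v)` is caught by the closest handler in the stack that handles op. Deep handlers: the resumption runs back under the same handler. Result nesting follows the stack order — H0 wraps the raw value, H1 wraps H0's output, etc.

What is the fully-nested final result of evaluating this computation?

Answer: [[6, 1, 0]]

Step-by-step:
emit(6) @ H1 ⇒ out+=6
emit(1) @ H1 ⇒ out+=1
H0 returns 0
H1 returns [6, 1, 0]
H2 returns [[6, 1, 0]]
= [[6, 1, 0]]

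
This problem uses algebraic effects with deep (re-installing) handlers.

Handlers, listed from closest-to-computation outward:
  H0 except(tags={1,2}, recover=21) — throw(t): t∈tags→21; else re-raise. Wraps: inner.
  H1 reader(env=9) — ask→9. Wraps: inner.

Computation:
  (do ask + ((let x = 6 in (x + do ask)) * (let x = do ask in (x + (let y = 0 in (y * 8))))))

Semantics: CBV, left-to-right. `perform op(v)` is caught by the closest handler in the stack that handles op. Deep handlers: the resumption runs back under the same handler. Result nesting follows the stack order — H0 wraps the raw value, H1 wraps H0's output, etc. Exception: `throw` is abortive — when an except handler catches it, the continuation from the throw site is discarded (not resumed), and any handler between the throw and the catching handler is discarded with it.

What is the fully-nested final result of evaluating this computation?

Answer: 144

Step-by-step:
ask @ H1 ⇒ 9
ask @ H1 ⇒ 9
ask @ H1 ⇒ 9
H0 returns 144
H1 returns 144
= 144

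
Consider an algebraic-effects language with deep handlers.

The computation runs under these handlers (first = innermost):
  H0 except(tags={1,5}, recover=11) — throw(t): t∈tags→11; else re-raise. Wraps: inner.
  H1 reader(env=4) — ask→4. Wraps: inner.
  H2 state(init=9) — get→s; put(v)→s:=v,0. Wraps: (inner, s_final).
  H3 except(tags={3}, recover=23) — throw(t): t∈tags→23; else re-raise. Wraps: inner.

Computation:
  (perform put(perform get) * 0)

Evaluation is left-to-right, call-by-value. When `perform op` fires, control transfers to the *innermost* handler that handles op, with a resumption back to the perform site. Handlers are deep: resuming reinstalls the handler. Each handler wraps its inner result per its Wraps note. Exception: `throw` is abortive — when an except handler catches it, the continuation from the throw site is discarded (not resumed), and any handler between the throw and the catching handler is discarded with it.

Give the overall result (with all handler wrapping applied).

Answer: (0, 9)

Step-by-step:
get @ H2 ⇒ 9
put(9) @ H2 ⇒ s:=9
H0 returns 0
H1 returns 0
H2 returns (0, 9)
H3 returns (0, 9)
= (0, 9)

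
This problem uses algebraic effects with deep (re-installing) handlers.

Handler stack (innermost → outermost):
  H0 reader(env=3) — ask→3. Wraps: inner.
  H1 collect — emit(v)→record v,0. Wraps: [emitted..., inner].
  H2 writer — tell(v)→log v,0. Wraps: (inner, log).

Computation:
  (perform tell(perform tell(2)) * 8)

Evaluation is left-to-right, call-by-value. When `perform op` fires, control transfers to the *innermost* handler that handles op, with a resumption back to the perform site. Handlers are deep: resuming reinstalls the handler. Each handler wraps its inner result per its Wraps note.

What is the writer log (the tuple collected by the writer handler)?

Answer: (2, 0)

Working:
tell(2) @ H2 ⇒ log+=2
tell(0) @ H2 ⇒ log+=0
H0 returns 0
H1 returns [0]
H2 returns ([0], (2, 0))
= ([0], (2, 0))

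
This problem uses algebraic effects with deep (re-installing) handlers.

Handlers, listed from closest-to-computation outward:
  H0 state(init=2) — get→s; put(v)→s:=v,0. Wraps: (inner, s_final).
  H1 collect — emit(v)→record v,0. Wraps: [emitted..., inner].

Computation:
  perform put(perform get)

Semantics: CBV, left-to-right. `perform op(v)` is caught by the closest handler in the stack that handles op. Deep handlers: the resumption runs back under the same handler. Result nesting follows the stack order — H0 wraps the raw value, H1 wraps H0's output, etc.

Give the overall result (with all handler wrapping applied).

Answer: [(0, 2)]

Working:
get @ H0 ⇒ 2
put(2) @ H0 ⇒ s:=2
H0 returns (0, 2)
H1 returns [(0, 2)]
= [(0, 2)]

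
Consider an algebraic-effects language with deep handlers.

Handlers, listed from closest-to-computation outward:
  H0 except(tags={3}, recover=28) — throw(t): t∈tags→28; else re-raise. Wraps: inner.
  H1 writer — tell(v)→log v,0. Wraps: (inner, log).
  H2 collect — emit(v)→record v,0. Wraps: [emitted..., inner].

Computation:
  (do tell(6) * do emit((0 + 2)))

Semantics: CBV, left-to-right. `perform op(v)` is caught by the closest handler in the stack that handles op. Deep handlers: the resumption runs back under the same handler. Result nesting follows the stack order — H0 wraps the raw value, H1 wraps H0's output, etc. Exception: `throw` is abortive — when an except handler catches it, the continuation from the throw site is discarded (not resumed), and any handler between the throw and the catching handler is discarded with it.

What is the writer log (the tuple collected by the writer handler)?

Answer: (6)

Working:
tell(6) @ H1 ⇒ log+=6
emit(2) @ H2 ⇒ out+=2
H0 returns 0
H1 returns (0, (6))
H2 returns [2, (0, (6))]
= [2, (0, (6))]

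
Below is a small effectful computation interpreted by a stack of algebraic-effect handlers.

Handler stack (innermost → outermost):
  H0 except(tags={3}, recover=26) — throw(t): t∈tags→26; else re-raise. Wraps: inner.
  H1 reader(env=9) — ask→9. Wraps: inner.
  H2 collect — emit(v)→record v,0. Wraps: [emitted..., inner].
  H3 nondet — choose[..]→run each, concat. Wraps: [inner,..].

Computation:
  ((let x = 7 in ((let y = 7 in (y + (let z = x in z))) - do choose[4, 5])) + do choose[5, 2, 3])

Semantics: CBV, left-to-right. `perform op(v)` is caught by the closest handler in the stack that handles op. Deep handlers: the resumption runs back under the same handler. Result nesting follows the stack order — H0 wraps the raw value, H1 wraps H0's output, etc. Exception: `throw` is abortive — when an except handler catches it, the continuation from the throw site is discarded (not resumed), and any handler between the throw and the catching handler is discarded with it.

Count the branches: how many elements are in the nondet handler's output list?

Answer: 6

Step-by-step:
choose[4, 5] @ H3
  branch[0] choose=4:
    choose[5, 2, 3] @ H3
      branch[0] choose=5:
        H0 returns 15
        H1 returns 15
        H2 returns [15]
        H3 returns [[15]]
      branch[1] choose=2:
        H0 returns 12
        H1 returns 12
        H2 returns [12]
        H3 returns [[12]]
      branch[2] choose=3:
        H0 returns 13
        H1 returns 13
        H2 returns [13]
        H3 returns [[13]]
  branch[1] choose=5:
    choose[5, 2, 3] @ H3
      branch[0] choose=5:
        H0 returns 14
        H1 returns 14
        H2 returns [14]
        H3 returns [[14]]
      branch[1] choose=2:
        H0 returns 11
        H1 returns 11
        H2 returns [11]
        H3 returns [[11]]
      branch[2] choose=3:
        H0 returns 12
        H1 returns 12
        H2 returns [12]
        H3 returns [[12]]
= [[15], [12], [13], [14], [11], [12]]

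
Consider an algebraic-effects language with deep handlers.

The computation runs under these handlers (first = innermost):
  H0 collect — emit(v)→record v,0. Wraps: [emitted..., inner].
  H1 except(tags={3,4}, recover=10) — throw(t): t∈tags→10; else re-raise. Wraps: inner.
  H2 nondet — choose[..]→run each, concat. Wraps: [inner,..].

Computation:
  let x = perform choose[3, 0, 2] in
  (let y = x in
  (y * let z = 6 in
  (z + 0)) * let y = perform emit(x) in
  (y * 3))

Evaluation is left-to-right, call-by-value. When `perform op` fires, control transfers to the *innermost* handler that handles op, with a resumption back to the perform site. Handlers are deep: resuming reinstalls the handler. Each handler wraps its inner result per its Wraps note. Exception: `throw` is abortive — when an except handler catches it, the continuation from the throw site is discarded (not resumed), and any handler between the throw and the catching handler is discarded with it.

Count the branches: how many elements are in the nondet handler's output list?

Answer: 3

Working:
choose[3, 0, 2] @ H2
  branch[0] choose=3:
    emit(3) @ H0 ⇒ out+=3
    H0 returns [3, 0]
    H1 returns [3, 0]
    H2 returns [[3, 0]]
  branch[1] choose=0:
    emit(0) @ H0 ⇒ out+=0
    H0 returns [0, 0]
    H1 returns [0, 0]
    H2 returns [[0, 0]]
  branch[2] choose=2:
    emit(2) @ H0 ⇒ out+=2
    H0 returns [2, 0]
    H1 returns [2, 0]
    H2 returns [[2, 0]]
= [[3, 0], [0, 0], [2, 0]]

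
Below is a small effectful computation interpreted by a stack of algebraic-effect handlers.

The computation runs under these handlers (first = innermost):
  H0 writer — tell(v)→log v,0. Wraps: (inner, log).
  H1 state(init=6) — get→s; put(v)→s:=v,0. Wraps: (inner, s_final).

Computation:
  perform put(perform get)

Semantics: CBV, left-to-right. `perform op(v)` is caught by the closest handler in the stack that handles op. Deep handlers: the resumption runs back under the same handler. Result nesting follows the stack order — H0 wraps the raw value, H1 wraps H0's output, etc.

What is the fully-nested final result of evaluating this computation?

Working:
get @ H1 ⇒ 6
put(6) @ H1 ⇒ s:=6
H0 returns (0, ())
H1 returns ((0, ()), 6)
= ((0, ()), 6)

Answer: ((0, ()), 6)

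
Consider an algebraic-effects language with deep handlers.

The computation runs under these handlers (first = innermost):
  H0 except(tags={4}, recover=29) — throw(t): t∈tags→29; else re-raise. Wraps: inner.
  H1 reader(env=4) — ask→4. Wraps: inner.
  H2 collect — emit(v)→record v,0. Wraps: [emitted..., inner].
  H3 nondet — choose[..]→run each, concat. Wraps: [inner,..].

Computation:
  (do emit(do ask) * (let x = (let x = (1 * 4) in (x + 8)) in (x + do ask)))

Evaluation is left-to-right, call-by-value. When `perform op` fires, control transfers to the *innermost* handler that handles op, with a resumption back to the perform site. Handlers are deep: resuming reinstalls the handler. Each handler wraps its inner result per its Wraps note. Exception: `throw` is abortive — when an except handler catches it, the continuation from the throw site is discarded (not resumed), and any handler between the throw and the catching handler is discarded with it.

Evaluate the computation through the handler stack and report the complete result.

Working:
ask @ H1 ⇒ 4
emit(4) @ H2 ⇒ out+=4
ask @ H1 ⇒ 4
H0 returns 0
H1 returns 0
H2 returns [4, 0]
H3 returns [[4, 0]]
= [[4, 0]]

Answer: [[4, 0]]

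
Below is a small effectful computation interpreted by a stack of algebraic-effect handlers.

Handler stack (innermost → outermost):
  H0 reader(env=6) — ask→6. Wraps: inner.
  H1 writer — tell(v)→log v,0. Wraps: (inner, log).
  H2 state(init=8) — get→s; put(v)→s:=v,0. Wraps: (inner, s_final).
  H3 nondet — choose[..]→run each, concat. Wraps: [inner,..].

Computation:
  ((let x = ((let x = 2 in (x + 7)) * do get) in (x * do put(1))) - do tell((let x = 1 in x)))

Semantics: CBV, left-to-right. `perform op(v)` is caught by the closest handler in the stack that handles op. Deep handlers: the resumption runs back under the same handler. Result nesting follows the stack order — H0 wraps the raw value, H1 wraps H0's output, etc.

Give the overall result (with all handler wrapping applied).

Evaluation trace:
get @ H2 ⇒ 8
put(1) @ H2 ⇒ s:=1
tell(1) @ H1 ⇒ log+=1
H0 returns 0
H1 returns (0, (1))
H2 returns ((0, (1)), 1)
H3 returns [((0, (1)), 1)]
= [((0, (1)), 1)]

Answer: [((0, (1)), 1)]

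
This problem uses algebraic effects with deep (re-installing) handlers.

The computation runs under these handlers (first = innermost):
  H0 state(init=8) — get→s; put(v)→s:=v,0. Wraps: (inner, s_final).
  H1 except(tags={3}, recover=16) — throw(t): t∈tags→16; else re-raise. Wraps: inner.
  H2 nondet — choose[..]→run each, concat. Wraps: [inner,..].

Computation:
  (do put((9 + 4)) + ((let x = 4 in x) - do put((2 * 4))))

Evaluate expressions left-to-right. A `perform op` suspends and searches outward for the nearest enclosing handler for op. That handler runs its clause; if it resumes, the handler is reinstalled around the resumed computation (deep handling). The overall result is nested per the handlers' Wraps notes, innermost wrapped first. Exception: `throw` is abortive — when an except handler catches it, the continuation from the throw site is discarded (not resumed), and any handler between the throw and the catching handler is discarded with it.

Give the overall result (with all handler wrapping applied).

Step-by-step:
put(13) @ H0 ⇒ s:=13
put(8) @ H0 ⇒ s:=8
H0 returns (4, 8)
H1 returns (4, 8)
H2 returns [(4, 8)]
= [(4, 8)]

Answer: [(4, 8)]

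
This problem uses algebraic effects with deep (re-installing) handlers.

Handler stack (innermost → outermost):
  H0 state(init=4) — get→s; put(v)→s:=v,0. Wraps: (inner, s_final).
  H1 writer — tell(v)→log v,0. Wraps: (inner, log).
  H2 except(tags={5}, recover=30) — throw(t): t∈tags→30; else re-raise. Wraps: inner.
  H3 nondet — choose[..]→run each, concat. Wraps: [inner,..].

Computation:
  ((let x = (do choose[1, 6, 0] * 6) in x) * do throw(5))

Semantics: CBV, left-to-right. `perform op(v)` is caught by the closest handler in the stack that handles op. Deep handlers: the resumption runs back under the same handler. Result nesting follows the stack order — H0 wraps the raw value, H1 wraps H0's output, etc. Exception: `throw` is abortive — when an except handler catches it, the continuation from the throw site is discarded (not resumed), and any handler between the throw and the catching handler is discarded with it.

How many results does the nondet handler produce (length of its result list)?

Answer: 3

Evaluation trace:
choose[1, 6, 0] @ H3
  branch[0] choose=1:
    throw(5) @ H2 caught ⇒ 30
    H3 returns [30]
  branch[1] choose=6:
    throw(5) @ H2 caught ⇒ 30
    H3 returns [30]
  branch[2] choose=0:
    throw(5) @ H2 caught ⇒ 30
    H3 returns [30]
= [30, 30, 30]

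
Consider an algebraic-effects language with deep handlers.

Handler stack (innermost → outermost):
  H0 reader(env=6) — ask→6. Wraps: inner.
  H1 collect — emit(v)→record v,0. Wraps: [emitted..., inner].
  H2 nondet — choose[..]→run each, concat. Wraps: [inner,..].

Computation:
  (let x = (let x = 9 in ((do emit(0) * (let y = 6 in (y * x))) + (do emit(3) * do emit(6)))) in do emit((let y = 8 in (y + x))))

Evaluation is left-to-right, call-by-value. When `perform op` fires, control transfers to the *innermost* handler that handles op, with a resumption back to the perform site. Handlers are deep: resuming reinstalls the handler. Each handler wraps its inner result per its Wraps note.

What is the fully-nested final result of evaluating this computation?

Answer: [[0, 3, 6, 8, 0]]

Working:
emit(0) @ H1 ⇒ out+=0
emit(3) @ H1 ⇒ out+=3
emit(6) @ H1 ⇒ out+=6
emit(8) @ H1 ⇒ out+=8
H0 returns 0
H1 returns [0, 3, 6, 8, 0]
H2 returns [[0, 3, 6, 8, 0]]
= [[0, 3, 6, 8, 0]]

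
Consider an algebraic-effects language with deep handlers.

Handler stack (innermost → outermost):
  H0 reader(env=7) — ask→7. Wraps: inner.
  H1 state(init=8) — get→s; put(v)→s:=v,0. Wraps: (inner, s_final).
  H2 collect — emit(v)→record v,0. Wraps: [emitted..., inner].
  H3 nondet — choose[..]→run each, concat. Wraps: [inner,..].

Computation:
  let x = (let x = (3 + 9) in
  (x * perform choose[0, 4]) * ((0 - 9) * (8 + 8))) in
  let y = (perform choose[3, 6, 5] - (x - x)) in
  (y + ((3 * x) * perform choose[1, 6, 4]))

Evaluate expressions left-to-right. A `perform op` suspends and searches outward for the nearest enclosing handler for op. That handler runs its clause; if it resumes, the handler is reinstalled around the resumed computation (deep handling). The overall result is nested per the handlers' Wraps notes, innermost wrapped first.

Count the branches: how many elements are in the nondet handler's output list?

Evaluation trace:
choose[0, 4] @ H3
  branch[0] choose=0:
    choose[3, 6, 5] @ H3
      branch[0] choose=3:
        choose[1, 6, 4] @ H3
          branch[0] choose=1:
            H0 returns 3
            H1 returns (3, 8)
            H2 returns [(3, 8)]
            H3 returns [[(3, 8)]]
          branch[1] choose=6:
            H0 returns 3
            H1 returns (3, 8)
            H2 returns [(3, 8)]
            H3 returns [[(3, 8)]]
          branch[2] choose=4:
            H0 returns 3
            H1 returns (3, 8)
            H2 returns [(3, 8)]
            H3 returns [[(3, 8)]]
      branch[1] choose=6:
        choose[1, 6, 4] @ H3
          branch[0] choose=1:
            H0 returns 6
            H1 returns (6, 8)
            H2 returns [(6, 8)]
            H3 returns [[(6, 8)]]
          branch[1] choose=6:
            H0 returns 6
            H1 returns (6, 8)
            H2 returns [(6, 8)]
            H3 returns [[(6, 8)]]
          branch[2] choose=4:
            H0 returns 6
            H1 returns (6, 8)
            H2 returns [(6, 8)]
            H3 returns [[(6, 8)]]
      branch[2] choose=5:
        choose[1, 6, 4] @ H3
          branch[0] choose=1:
            H0 returns 5
            H1 returns (5, 8)
            H2 returns [(5, 8)]
            H3 returns [[(5, 8)]]
          branch[1] choose=6:
            H0 returns 5
            H1 returns (5, 8)
            H2 returns [(5, 8)]
            H3 returns [[(5, 8)]]
          branch[2] choose=4:
            H0 returns 5
            H1 returns (5, 8)
            H2 returns [(5, 8)]
            H3 returns [[(5, 8)]]
  branch[1] choose=4:
    choose[3, 6, 5] @ H3
      branch[0] choose=3:
        choose[1, 6, 4] @ H3
          branch[0] choose=1:
            H0 returns -20733
            H1 returns (-20733, 8)
            H2 returns [(-20733, 8)]
            H3 returns [[(-20733, 8)]]
          branch[1] choose=6:
            H0 returns -124413
            H1 returns (-124413, 8)
            H2 returns [(-124413, 8)]
            H3 returns [[(-124413, 8)]]
          branch[2] choose=4:
            H0 returns -82941
            H1 returns (-82941, 8)
            H2 returns [(-82941, 8)]
            H3 returns [[(-82941, 8)]]
      branch[1] choose=6:
        choose[1, 6, 4] @ H3
          branch[0] choose=1:
            H0 returns -20730
            H1 returns (-20730, 8)
            H2 returns [(-20730, 8)]
            H3 returns [[(-20730, 8)]]
          branch[1] choose=6:
            H0 returns -124410
            H1 returns (-124410, 8)
            H2 returns [(-124410, 8)]
            H3 returns [[(-124410, 8)]]
          branch[2] choose=4:
            H0 returns -82938
            H1 returns (-82938, 8)
            H2 returns [(-82938, 8)]
            H3 returns [[(-82938, 8)]]
      branch[2] choose=5:
        choose[1, 6, 4] @ H3
          branch[0] choose=1:
            H0 returns -20731
            H1 returns (-20731, 8)
            H2 returns [(-20731, 8)]
            H3 returns [[(-20731, 8)]]
          branch[1] choose=6:
            H0 returns -124411
            H1 returns (-124411, 8)
            H2 returns [(-124411, 8)]
            H3 returns [[(-124411, 8)]]
          branch[2] choose=4:
            H0 returns -82939
            H1 returns (-82939, 8)
            H2 returns [(-82939, 8)]
            H3 returns [[(-82939, 8)]]
= [[(3, 8)], [(3, 8)], [(3, 8)], [(6, 8)], [(6, 8)], [(6, 8)], [(5, 8)], [(5, 8)], [(5, 8)], [(-20733, 8)], [(-124413, 8)], [(-82941, 8)], [(-20730, 8)], [(-124410, 8)], [(-82938, 8)], [(-20731, 8)], [(-124411, 8)], [(-82939, 8)]]

Answer: 18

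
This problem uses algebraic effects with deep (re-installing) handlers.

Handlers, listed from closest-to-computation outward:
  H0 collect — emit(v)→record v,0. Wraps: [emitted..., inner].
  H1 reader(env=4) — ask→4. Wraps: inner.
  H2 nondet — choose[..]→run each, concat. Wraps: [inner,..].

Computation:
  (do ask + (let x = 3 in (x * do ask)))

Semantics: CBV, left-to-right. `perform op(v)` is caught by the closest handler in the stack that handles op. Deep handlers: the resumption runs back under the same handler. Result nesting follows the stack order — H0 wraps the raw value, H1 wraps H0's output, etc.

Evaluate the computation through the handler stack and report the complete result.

Evaluation trace:
ask @ H1 ⇒ 4
ask @ H1 ⇒ 4
H0 returns [16]
H1 returns [16]
H2 returns [[16]]
= [[16]]

Answer: [[16]]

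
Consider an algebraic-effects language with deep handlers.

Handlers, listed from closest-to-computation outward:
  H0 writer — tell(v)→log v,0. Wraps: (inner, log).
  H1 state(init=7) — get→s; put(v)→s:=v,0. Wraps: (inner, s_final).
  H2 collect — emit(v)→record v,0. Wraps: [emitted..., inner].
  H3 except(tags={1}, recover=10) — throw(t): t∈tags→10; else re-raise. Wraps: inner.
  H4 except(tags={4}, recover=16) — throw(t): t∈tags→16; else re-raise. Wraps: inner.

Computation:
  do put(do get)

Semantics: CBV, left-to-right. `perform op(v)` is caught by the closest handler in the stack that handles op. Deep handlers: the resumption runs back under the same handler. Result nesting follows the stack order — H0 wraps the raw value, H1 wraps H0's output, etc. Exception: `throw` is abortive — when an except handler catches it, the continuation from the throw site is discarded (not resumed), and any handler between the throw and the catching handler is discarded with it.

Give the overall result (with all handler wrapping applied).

Working:
get @ H1 ⇒ 7
put(7) @ H1 ⇒ s:=7
H0 returns (0, ())
H1 returns ((0, ()), 7)
H2 returns [((0, ()), 7)]
H3 returns [((0, ()), 7)]
H4 returns [((0, ()), 7)]
= [((0, ()), 7)]

Answer: [((0, ()), 7)]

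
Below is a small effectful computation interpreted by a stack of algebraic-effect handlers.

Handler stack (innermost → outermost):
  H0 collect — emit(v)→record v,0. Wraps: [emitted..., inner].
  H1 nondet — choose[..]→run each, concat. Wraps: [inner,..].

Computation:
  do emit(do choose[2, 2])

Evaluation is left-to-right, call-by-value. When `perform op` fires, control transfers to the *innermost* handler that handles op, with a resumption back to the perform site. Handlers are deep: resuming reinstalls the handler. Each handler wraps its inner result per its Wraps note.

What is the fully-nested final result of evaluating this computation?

Answer: [[2, 0], [2, 0]]

Evaluation trace:
choose[2, 2] @ H1
  branch[0] choose=2:
    emit(2) @ H0 ⇒ out+=2
    H0 returns [2, 0]
    H1 returns [[2, 0]]
  branch[1] choose=2:
    emit(2) @ H0 ⇒ out+=2
    H0 returns [2, 0]
    H1 returns [[2, 0]]
= [[2, 0], [2, 0]]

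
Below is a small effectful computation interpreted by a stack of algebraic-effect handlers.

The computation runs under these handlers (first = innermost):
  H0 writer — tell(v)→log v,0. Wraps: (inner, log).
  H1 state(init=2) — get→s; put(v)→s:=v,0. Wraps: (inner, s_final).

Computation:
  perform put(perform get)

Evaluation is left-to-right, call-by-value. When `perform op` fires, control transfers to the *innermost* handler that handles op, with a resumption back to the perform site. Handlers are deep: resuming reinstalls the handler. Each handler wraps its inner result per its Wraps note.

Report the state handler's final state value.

Step-by-step:
get @ H1 ⇒ 2
put(2) @ H1 ⇒ s:=2
H0 returns (0, ())
H1 returns ((0, ()), 2)
= ((0, ()), 2)

Answer: 2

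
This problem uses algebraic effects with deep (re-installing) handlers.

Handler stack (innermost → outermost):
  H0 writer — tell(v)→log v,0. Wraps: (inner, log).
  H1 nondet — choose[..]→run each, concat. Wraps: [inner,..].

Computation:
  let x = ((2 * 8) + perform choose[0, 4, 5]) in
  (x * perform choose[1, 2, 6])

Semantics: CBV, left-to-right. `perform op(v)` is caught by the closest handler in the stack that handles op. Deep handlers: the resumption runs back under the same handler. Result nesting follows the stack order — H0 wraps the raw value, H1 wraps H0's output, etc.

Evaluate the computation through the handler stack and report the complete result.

Answer: [(16, ()), (32, ()), (96, ()), (20, ()), (40, ()), (120, ()), (21, ()), (42, ()), (126, ())]

Working:
choose[0, 4, 5] @ H1
  branch[0] choose=0:
    choose[1, 2, 6] @ H1
      branch[0] choose=1:
        H0 returns (16, ())
        H1 returns [(16, ())]
      branch[1] choose=2:
        H0 returns (32, ())
        H1 returns [(32, ())]
      branch[2] choose=6:
        H0 returns (96, ())
        H1 returns [(96, ())]
  branch[1] choose=4:
    choose[1, 2, 6] @ H1
      branch[0] choose=1:
        H0 returns (20, ())
        H1 returns [(20, ())]
      branch[1] choose=2:
        H0 returns (40, ())
        H1 returns [(40, ())]
      branch[2] choose=6:
        H0 returns (120, ())
        H1 returns [(120, ())]
  branch[2] choose=5:
    choose[1, 2, 6] @ H1
      branch[0] choose=1:
        H0 returns (21, ())
        H1 returns [(21, ())]
      branch[1] choose=2:
        H0 returns (42, ())
        H1 returns [(42, ())]
      branch[2] choose=6:
        H0 returns (126, ())
        H1 returns [(126, ())]
= [(16, ()), (32, ()), (96, ()), (20, ()), (40, ()), (120, ()), (21, ()), (42, ()), (126, ())]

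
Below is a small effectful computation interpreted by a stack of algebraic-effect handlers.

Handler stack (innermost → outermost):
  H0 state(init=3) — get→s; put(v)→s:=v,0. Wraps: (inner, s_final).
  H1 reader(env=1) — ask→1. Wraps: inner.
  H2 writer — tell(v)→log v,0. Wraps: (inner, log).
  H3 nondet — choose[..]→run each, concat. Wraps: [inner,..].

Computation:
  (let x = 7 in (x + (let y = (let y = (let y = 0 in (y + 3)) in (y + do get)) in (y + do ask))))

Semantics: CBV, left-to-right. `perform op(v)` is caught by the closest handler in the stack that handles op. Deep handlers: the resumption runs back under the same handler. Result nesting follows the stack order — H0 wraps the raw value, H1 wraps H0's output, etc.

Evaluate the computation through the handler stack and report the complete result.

Evaluation trace:
get @ H0 ⇒ 3
ask @ H1 ⇒ 1
H0 returns (14, 3)
H1 returns (14, 3)
H2 returns ((14, 3), ())
H3 returns [((14, 3), ())]
= [((14, 3), ())]

Answer: [((14, 3), ())]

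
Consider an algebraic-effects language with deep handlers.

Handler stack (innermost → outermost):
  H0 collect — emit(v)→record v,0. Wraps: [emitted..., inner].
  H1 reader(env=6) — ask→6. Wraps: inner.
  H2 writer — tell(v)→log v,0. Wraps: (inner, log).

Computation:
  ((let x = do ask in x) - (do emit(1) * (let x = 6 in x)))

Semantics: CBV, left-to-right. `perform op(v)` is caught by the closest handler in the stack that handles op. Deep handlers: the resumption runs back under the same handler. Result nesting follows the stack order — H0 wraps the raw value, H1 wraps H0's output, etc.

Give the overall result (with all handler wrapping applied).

Working:
ask @ H1 ⇒ 6
emit(1) @ H0 ⇒ out+=1
H0 returns [1, 6]
H1 returns [1, 6]
H2 returns ([1, 6], ())
= ([1, 6], ())

Answer: ([1, 6], ())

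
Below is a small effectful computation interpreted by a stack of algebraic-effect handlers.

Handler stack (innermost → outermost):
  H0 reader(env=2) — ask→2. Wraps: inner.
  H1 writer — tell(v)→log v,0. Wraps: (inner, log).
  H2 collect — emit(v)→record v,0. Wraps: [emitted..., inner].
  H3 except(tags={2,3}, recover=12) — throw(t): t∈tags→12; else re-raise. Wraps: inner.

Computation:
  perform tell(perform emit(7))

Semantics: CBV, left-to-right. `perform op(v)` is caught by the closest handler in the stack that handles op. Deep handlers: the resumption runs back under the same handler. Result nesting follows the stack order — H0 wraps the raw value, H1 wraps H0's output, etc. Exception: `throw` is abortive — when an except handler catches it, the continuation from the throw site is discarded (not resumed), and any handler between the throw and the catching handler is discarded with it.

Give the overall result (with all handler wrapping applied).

Evaluation trace:
emit(7) @ H2 ⇒ out+=7
tell(0) @ H1 ⇒ log+=0
H0 returns 0
H1 returns (0, (0))
H2 returns [7, (0, (0))]
H3 returns [7, (0, (0))]
= [7, (0, (0))]

Answer: [7, (0, (0))]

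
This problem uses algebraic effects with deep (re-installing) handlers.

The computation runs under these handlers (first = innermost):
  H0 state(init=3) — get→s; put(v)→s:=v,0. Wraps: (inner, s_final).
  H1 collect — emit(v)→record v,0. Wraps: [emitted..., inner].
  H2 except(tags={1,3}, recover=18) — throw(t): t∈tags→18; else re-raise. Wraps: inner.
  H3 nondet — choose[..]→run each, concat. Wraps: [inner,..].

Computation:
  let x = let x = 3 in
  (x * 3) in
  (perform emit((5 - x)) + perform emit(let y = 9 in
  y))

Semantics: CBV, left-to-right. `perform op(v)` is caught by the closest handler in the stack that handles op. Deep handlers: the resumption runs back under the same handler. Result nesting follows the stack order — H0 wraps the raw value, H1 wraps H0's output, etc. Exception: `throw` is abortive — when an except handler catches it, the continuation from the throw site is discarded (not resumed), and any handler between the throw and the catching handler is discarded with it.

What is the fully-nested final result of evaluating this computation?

Answer: [[-4, 9, (0, 3)]]

Working:
emit(-4) @ H1 ⇒ out+=-4
emit(9) @ H1 ⇒ out+=9
H0 returns (0, 3)
H1 returns [-4, 9, (0, 3)]
H2 returns [-4, 9, (0, 3)]
H3 returns [[-4, 9, (0, 3)]]
= [[-4, 9, (0, 3)]]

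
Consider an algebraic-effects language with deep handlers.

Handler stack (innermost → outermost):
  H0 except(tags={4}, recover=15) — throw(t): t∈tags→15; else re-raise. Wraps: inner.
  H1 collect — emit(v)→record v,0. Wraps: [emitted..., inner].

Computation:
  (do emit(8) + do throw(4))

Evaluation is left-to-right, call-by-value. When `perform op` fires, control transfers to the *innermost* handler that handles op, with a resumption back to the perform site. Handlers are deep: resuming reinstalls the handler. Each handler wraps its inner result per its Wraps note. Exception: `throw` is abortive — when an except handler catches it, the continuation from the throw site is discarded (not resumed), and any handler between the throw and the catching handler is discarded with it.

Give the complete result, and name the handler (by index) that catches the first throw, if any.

Working:
emit(8) @ H1 ⇒ out+=8
throw(4) @ H0 caught ⇒ 15
H1 returns [8, 15]
= [8, 15]

Answer: [8, 15] ; first throw caught by: H0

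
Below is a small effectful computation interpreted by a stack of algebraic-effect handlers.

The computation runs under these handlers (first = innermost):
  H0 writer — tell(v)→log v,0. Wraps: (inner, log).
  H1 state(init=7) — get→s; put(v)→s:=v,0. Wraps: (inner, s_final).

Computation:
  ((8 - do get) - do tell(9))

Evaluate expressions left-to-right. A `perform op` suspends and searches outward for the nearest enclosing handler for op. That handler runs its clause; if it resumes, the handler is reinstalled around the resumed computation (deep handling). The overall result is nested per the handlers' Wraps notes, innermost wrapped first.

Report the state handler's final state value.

Answer: 7

Working:
get @ H1 ⇒ 7
tell(9) @ H0 ⇒ log+=9
H0 returns (1, (9))
H1 returns ((1, (9)), 7)
= ((1, (9)), 7)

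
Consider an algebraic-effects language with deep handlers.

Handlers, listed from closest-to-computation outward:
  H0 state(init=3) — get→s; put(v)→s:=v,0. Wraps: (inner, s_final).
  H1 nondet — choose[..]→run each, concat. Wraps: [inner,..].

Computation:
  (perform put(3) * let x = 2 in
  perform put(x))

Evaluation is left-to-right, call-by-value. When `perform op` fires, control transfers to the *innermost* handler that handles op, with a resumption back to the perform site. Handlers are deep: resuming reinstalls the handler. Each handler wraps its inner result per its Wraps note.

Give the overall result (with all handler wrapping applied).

Answer: [(0, 2)]

Step-by-step:
put(3) @ H0 ⇒ s:=3
put(2) @ H0 ⇒ s:=2
H0 returns (0, 2)
H1 returns [(0, 2)]
= [(0, 2)]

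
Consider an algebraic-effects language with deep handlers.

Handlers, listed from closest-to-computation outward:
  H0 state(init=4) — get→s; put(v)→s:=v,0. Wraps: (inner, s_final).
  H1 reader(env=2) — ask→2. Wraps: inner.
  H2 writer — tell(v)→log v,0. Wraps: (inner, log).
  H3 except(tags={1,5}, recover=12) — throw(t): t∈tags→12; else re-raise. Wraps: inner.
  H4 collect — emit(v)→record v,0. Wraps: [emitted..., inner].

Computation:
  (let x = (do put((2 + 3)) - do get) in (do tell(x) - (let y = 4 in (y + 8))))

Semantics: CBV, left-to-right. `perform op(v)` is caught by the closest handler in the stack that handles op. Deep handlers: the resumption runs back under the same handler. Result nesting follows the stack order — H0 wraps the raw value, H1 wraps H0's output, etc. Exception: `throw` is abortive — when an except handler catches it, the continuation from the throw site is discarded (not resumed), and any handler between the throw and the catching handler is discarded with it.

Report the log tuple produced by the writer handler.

Answer: (-5)

Working:
put(5) @ H0 ⇒ s:=5
get @ H0 ⇒ 5
tell(-5) @ H2 ⇒ log+=-5
H0 returns (-12, 5)
H1 returns (-12, 5)
H2 returns ((-12, 5), (-5))
H3 returns ((-12, 5), (-5))
H4 returns [((-12, 5), (-5))]
= [((-12, 5), (-5))]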